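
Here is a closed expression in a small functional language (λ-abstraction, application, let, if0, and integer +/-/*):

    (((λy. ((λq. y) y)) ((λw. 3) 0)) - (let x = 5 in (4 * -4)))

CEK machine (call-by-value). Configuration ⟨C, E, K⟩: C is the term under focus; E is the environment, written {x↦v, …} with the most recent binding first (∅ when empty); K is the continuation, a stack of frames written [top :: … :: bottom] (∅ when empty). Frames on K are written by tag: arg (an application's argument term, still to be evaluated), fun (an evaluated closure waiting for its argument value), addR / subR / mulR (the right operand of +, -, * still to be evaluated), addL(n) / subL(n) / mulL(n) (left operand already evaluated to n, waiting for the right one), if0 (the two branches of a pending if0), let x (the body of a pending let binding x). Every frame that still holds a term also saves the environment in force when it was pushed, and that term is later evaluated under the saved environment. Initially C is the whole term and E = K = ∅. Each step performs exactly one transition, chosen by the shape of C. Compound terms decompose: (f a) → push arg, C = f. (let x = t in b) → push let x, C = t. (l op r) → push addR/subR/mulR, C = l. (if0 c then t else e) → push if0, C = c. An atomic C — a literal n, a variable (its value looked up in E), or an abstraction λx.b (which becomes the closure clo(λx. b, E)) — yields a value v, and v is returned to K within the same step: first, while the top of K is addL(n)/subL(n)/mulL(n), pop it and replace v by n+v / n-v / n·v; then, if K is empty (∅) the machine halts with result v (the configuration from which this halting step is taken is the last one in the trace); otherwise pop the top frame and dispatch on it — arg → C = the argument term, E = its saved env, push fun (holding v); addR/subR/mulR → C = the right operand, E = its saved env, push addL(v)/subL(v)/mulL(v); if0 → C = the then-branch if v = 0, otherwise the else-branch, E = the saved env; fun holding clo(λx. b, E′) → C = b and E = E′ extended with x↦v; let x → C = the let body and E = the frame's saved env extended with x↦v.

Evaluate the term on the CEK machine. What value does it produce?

step 0: [C=(((λy. ((λq. y) y)) ((λw. 3) 0)) - (let x = 5 in (4 * -4))) | E=∅ | K=∅]
step 1: [C=((λy. ((λq. y) y)) ((λw. 3) 0)) | E=∅ | K=[subR]]
step 2: [C=(λy. ((λq. y) y)) | E=∅ | K=[arg :: subR]]
step 3: [C=((λw. 3) 0) | E=∅ | K=[fun :: subR]]
step 4: [C=(λw. 3) | E=∅ | K=[arg :: fun :: subR]]
step 5: [C=0 | E=∅ | K=[fun :: fun :: subR]]
step 6: [C=3 | E={w↦0} | K=[fun :: subR]]
step 7: [C=((λq. y) y) | E={y↦3} | K=[subR]]
step 8: [C=(λq. y) | E={y↦3} | K=[arg :: subR]]
step 9: [C=y | E={y↦3} | K=[fun :: subR]]
step 10: [C=y | E={q↦3, y↦3} | K=[subR]]
step 11: [C=(let x = 5 in (4 * -4)) | E=∅ | K=[subL(3)]]
step 12: [C=5 | E=∅ | K=[let x :: subL(3)]]
step 13: [C=(4 * -4) | E={x↦5} | K=[subL(3)]]
step 14: [C=4 | E={x↦5} | K=[mulR :: subL(3)]]
step 15: [C=-4 | E={x↦5} | K=[mulL(4) :: subL(3)]]
→ final value 19

Answer: 19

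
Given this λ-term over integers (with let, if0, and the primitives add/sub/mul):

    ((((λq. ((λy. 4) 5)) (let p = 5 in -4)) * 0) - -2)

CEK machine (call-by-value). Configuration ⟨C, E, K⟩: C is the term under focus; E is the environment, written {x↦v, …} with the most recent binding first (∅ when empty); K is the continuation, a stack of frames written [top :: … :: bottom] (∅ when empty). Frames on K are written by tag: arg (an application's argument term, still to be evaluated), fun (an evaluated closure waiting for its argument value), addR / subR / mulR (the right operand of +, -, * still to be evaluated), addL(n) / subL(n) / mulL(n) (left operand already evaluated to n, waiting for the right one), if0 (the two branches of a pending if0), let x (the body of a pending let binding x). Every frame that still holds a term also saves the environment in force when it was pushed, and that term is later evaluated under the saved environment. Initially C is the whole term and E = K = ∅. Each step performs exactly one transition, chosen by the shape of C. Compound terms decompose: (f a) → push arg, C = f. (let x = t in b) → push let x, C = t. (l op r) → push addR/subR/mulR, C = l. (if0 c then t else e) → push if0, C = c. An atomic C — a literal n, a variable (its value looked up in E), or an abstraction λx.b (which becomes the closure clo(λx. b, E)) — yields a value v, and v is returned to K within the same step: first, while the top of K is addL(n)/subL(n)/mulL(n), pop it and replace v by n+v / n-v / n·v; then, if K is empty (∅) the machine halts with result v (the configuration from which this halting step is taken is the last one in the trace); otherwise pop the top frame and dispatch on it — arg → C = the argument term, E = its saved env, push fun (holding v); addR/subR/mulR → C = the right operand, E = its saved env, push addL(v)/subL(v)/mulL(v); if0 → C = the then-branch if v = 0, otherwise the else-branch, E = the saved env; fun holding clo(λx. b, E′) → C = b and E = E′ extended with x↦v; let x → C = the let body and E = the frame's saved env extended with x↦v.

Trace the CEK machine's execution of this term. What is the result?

Answer: 2

Machine steps:
0. [C=((((λq. ((λy. 4) 5)) (let p = 5 in -4)) * 0) - -2) | E=∅ | K=∅]
1. [C=(((λq. ((λy. 4) 5)) (let p = 5 in -4)) * 0) | E=∅ | K=[subR]]
2. [C=((λq. ((λy. 4) 5)) (let p = 5 in -4)) | E=∅ | K=[mulR :: subR]]
3. [C=(λq. ((λy. 4) 5)) | E=∅ | K=[arg :: mulR :: subR]]
4. [C=(let p = 5 in -4) | E=∅ | K=[fun :: mulR :: subR]]
5. [C=5 | E=∅ | K=[let p :: fun :: mulR :: subR]]
6. [C=-4 | E={p↦5} | K=[fun :: mulR :: subR]]
7. [C=((λy. 4) 5) | E={q↦-4} | K=[mulR :: subR]]
8. [C=(λy. 4) | E={q↦-4} | K=[arg :: mulR :: subR]]
9. [C=5 | E={q↦-4} | K=[fun :: mulR :: subR]]
10. [C=4 | E={y↦5, q↦-4} | K=[mulR :: subR]]
11. [C=0 | E=∅ | K=[mulL(4) :: subR]]
12. [C=-2 | E=∅ | K=[subL(0)]]
→ final value 2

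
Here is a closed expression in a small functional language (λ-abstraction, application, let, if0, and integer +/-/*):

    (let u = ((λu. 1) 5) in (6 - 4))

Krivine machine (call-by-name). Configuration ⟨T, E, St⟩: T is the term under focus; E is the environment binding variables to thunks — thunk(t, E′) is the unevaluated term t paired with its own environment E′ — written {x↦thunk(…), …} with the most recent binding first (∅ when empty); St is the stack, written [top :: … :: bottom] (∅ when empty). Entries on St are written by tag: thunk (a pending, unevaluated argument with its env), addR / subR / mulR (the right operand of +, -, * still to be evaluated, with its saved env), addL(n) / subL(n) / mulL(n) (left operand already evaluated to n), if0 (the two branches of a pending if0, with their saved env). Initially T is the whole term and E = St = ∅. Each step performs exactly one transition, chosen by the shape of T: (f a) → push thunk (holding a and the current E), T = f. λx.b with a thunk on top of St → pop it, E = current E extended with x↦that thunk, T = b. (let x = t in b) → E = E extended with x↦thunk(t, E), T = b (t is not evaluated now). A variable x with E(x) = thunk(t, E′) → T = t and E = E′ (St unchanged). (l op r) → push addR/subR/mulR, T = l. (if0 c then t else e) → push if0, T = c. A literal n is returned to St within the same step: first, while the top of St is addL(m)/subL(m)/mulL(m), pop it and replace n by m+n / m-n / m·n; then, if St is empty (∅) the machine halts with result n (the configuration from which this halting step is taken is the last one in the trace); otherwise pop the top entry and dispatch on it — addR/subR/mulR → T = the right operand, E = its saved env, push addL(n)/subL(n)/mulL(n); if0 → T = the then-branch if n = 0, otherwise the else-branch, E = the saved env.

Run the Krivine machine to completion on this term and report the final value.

[0] [T=(let u = ((λu. 1) 5) in (6 - 4)) | E=∅ | St=∅]
[1] [T=(6 - 4) | E={u↦thunk(((λu. 1) 5), ∅)} | St=∅]
[2] [T=6 | E={u↦thunk(((λu. 1) 5), ∅)} | St=[subR]]
[3] [T=4 | E={u↦thunk(((λu. 1) 5), ∅)} | St=[subL(6)]]
→ final value 2

Answer: 2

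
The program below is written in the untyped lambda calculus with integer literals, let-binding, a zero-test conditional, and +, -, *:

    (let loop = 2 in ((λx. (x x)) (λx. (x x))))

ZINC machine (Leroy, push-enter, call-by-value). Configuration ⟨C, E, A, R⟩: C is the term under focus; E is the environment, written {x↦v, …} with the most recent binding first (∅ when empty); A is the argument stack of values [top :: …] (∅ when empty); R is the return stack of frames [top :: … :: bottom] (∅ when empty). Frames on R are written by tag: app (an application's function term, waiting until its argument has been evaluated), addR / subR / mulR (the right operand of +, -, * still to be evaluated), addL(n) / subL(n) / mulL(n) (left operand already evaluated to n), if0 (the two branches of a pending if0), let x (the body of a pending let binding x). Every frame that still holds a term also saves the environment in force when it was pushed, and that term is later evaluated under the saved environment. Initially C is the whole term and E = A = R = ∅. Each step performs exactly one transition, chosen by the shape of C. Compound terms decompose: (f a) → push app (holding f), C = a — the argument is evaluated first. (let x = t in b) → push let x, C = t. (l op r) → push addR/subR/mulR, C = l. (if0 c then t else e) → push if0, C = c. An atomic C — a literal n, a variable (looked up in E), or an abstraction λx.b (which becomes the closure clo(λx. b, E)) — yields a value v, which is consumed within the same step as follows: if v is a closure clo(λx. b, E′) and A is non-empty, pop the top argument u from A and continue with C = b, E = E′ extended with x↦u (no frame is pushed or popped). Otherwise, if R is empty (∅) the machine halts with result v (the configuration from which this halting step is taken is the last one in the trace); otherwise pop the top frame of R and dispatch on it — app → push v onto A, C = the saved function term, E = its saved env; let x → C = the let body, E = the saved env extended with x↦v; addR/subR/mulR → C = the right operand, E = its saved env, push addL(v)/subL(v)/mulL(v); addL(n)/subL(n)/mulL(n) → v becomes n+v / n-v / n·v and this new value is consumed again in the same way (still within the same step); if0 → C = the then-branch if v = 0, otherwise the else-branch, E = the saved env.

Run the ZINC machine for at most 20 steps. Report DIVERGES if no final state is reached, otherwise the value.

Answer: DIVERGES (no final state within 20 steps)

Derivation:
step 0: <C=(let loop = 2 in ((λx. (x x)) (λx. (x x)))), E=∅, A=∅, R=∅>
step 1: <C=2, E=∅, A=∅, R=[let loop]>
step 2: <C=((λx. (x x)) (λx. (x x))), E={loop↦2}, A=∅, R=∅>
step 3: <C=(λx. (x x)), E={loop↦2}, A=∅, R=[app]>
step 4: <C=(λx. (x x)), E={loop↦2}, A=[clo(λx. (x x), {loop↦2})], R=∅>
step 5: <C=(x x), E={x↦clo(λx. (x x), {loop↦2}), loop↦2}, A=∅, R=∅>
step 6: <C=x, E={x↦clo(λx. (x x), {loop↦2}), loop↦2}, A=∅, R=[app]>
step 7: <C=x, E={x↦clo(λx. (x x), {loop↦2}), loop↦2}, A=[clo(λx. (x x), {loop↦2})], R=∅>
… configuration repeats with period 3 (steps 5–7 recur indefinitely) …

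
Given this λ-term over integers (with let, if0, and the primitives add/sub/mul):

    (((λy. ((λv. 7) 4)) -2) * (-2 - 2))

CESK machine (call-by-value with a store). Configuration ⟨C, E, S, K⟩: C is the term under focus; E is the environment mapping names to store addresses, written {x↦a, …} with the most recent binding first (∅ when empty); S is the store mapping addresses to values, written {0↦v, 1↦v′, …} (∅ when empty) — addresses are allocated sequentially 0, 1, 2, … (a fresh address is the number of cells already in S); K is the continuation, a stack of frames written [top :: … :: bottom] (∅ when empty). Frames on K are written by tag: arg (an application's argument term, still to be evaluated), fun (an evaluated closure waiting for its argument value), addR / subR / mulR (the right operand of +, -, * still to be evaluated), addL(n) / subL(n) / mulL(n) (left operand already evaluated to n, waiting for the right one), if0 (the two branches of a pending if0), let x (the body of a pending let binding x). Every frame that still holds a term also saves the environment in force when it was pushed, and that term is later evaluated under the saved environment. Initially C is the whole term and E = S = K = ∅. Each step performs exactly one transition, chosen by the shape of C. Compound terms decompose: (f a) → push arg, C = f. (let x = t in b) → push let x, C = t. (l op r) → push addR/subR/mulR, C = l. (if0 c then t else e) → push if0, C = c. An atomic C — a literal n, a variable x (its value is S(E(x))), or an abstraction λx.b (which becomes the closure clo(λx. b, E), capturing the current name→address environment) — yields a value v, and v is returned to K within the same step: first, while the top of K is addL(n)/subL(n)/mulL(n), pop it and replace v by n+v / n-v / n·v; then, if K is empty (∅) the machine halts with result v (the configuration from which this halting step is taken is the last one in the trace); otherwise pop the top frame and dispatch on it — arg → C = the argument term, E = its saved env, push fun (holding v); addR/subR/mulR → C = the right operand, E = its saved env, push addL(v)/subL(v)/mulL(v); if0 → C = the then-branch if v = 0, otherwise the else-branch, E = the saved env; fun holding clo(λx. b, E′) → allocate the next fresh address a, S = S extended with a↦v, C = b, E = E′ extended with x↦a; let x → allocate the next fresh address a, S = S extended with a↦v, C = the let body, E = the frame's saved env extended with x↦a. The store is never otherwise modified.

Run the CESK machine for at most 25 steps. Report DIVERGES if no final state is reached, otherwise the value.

Answer: -28

Derivation:
step 0: ⟨C=(((λy. ((λv. 7) 4)) -2) * (-2 - 2)); E=∅; S=∅; K=∅⟩
step 1: ⟨C=((λy. ((λv. 7) 4)) -2); E=∅; S=∅; K=[mulR]⟩
step 2: ⟨C=(λy. ((λv. 7) 4)); E=∅; S=∅; K=[arg :: mulR]⟩
step 3: ⟨C=-2; E=∅; S=∅; K=[fun :: mulR]⟩
step 4: ⟨C=((λv. 7) 4); E={y↦0}; S={0↦-2}; K=[mulR]⟩
step 5: ⟨C=(λv. 7); E={y↦0}; S={0↦-2}; K=[arg :: mulR]⟩
step 6: ⟨C=4; E={y↦0}; S={0↦-2}; K=[fun :: mulR]⟩
step 7: ⟨C=7; E={v↦1, y↦0}; S={0↦-2, 1↦4}; K=[mulR]⟩
step 8: ⟨C=(-2 - 2); E=∅; S={0↦-2, 1↦4}; K=[mulL(7)]⟩
step 9: ⟨C=-2; E=∅; S={0↦-2, 1↦4}; K=[subR :: mulL(7)]⟩
step 10: ⟨C=2; E=∅; S={0↦-2, 1↦4}; K=[subL(-2) :: mulL(7)]⟩
→ final value -28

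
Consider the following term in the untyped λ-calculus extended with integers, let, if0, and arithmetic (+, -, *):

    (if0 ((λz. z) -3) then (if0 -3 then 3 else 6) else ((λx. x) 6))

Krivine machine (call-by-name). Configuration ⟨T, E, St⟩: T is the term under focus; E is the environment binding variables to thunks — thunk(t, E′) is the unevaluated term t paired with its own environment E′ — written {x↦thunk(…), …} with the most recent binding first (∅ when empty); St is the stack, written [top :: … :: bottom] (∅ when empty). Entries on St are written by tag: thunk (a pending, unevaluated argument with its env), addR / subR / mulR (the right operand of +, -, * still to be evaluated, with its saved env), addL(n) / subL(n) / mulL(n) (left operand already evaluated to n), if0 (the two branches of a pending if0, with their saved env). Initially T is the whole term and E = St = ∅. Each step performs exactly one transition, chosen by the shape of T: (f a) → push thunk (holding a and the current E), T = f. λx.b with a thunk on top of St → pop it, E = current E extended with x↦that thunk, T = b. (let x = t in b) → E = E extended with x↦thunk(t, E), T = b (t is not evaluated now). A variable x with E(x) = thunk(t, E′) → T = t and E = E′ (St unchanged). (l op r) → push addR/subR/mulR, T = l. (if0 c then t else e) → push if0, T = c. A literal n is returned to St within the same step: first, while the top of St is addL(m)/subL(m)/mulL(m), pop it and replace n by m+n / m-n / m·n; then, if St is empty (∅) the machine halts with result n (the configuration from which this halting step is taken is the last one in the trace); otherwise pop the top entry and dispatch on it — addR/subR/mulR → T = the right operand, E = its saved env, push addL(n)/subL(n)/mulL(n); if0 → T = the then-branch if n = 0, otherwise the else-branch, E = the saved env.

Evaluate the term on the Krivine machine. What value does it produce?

[0] [T=(if0 ((λz. z) -3) then (if0 -3 then 3 else 6) else ((λx. x) 6)) | E=∅ | St=∅]
[1] [T=((λz. z) -3) | E=∅ | St=[if0]]
[2] [T=(λz. z) | E=∅ | St=[thunk :: if0]]
[3] [T=z | E={z↦thunk(-3, ∅)} | St=[if0]]
[4] [T=-3 | E=∅ | St=[if0]]
[5] [T=((λx. x) 6) | E=∅ | St=∅]
[6] [T=(λx. x) | E=∅ | St=[thunk]]
[7] [T=x | E={x↦thunk(6, ∅)} | St=∅]
[8] [T=6 | E=∅ | St=∅]
→ final value 6

Answer: 6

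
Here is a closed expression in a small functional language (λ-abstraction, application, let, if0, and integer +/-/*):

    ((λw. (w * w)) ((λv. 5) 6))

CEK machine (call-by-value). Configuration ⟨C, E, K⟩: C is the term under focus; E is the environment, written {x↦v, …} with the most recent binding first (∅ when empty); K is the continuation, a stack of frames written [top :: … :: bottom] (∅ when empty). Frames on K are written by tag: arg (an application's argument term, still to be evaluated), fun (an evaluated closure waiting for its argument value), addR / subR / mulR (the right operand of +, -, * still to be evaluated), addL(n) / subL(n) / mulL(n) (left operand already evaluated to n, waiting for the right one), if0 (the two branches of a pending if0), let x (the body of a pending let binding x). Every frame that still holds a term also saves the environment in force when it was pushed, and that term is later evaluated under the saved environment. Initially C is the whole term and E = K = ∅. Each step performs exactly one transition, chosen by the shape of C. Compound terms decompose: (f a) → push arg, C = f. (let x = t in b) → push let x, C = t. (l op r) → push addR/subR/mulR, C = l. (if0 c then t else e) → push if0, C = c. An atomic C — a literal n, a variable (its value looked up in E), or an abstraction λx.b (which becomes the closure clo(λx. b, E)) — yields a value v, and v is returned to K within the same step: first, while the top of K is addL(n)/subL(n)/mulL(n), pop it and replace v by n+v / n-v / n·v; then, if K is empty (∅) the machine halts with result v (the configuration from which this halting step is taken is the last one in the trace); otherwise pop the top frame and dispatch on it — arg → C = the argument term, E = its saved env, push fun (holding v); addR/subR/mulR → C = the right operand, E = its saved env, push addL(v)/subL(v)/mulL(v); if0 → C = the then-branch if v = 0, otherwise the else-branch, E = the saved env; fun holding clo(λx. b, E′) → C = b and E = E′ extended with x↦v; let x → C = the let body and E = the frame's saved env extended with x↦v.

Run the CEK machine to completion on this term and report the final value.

Answer: 25

Derivation:
step 0: <C=((λw. (w * w)) ((λv. 5) 6)), E=∅, K=∅>
step 1: <C=(λw. (w * w)), E=∅, K=[arg]>
step 2: <C=((λv. 5) 6), E=∅, K=[fun]>
step 3: <C=(λv. 5), E=∅, K=[arg :: fun]>
step 4: <C=6, E=∅, K=[fun :: fun]>
step 5: <C=5, E={v↦6}, K=[fun]>
step 6: <C=(w * w), E={w↦5}, K=∅>
step 7: <C=w, E={w↦5}, K=[mulR]>
step 8: <C=w, E={w↦5}, K=[mulL(5)]>
→ final value 25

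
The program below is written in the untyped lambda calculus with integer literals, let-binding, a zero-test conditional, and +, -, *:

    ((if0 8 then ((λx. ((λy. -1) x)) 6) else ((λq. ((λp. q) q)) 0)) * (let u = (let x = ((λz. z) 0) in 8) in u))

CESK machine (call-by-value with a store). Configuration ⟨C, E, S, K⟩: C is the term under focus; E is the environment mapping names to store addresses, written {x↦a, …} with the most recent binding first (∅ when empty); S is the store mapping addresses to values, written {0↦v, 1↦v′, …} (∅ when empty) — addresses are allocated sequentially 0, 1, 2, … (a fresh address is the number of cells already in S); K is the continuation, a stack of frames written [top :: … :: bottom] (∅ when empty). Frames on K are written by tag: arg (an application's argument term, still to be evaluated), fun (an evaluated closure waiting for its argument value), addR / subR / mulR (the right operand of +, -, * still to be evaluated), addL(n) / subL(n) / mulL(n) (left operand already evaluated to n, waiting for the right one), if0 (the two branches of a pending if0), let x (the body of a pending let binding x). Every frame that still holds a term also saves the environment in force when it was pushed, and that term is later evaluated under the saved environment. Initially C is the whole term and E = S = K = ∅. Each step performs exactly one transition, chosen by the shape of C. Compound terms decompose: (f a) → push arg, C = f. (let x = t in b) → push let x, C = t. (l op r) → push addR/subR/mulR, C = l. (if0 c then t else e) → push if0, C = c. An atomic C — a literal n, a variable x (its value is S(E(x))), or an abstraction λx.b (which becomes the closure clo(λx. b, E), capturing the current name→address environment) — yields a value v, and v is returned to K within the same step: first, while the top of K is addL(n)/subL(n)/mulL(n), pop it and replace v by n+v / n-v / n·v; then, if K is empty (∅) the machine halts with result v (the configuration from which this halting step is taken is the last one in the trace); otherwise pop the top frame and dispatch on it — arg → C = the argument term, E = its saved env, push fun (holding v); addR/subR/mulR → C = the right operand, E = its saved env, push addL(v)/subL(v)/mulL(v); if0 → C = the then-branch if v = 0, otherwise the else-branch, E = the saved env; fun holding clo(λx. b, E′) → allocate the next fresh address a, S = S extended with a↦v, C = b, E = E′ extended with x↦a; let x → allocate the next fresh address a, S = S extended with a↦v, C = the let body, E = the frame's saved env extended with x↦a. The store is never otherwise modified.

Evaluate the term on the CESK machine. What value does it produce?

Answer: 0

Derivation:
[0] ⟨C=((if0 8 then ((λx. ((λy. -1) x)) 6) else ((λq. ((λp. q) q)) 0)) * (let u = (let x = ((λz. z) 0) in 8) in u)); E=∅; S=∅; K=∅⟩
[1] ⟨C=(if0 8 then ((λx. ((λy. -1) x)) 6) else ((λq. ((λp. q) q)) 0)); E=∅; S=∅; K=[mulR]⟩
[2] ⟨C=8; E=∅; S=∅; K=[if0 :: mulR]⟩
[3] ⟨C=((λq. ((λp. q) q)) 0); E=∅; S=∅; K=[mulR]⟩
[4] ⟨C=(λq. ((λp. q) q)); E=∅; S=∅; K=[arg :: mulR]⟩
[5] ⟨C=0; E=∅; S=∅; K=[fun :: mulR]⟩
[6] ⟨C=((λp. q) q); E={q↦0}; S={0↦0}; K=[mulR]⟩
[7] ⟨C=(λp. q); E={q↦0}; S={0↦0}; K=[arg :: mulR]⟩
[8] ⟨C=q; E={q↦0}; S={0↦0}; K=[fun :: mulR]⟩
[9] ⟨C=q; E={p↦1, q↦0}; S={0↦0, 1↦0}; K=[mulR]⟩
[10] ⟨C=(let u = (let x = ((λz. z) 0) in 8) in u); E=∅; S={0↦0, 1↦0}; K=[mulL(0)]⟩
[11] ⟨C=(let x = ((λz. z) 0) in 8); E=∅; S={0↦0, 1↦0}; K=[let u :: mulL(0)]⟩
[12] ⟨C=((λz. z) 0); E=∅; S={0↦0, 1↦0}; K=[let x :: let u :: mulL(0)]⟩
[13] ⟨C=(λz. z); E=∅; S={0↦0, 1↦0}; K=[arg :: let x :: let u :: mulL(0)]⟩
[14] ⟨C=0; E=∅; S={0↦0, 1↦0}; K=[fun :: let x :: let u :: mulL(0)]⟩
[15] ⟨C=z; E={z↦2}; S={0↦0, 1↦0, 2↦0}; K=[let x :: let u :: mulL(0)]⟩
[16] ⟨C=8; E={x↦3}; S={0↦0, 1↦0, 2↦0, 3↦0}; K=[let u :: mulL(0)]⟩
[17] ⟨C=u; E={u↦4}; S={0↦0, 1↦0, 2↦0, 3↦0, 4↦8}; K=[mulL(0)]⟩
→ final value 0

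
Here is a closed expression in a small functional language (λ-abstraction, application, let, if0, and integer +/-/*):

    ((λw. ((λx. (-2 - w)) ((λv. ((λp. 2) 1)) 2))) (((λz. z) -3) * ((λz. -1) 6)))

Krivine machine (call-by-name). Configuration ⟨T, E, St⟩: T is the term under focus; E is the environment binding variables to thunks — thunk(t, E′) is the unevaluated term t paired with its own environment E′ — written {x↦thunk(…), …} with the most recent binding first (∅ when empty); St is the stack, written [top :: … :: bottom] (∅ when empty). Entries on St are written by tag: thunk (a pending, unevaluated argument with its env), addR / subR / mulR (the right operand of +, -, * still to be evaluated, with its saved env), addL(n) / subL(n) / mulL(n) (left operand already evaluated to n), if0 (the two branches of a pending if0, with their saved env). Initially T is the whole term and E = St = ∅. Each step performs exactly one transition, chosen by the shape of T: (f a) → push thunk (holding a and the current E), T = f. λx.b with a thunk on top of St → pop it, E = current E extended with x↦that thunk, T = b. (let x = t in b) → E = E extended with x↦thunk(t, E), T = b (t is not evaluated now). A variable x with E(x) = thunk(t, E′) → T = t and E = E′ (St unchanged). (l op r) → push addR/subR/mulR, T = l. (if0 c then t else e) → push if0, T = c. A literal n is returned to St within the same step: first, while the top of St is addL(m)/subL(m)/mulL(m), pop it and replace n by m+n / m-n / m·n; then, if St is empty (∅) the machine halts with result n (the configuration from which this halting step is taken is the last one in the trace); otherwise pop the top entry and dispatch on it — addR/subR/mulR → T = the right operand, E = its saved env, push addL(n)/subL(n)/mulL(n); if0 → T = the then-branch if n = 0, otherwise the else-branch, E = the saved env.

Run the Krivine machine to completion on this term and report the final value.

t=0: ⟨T=((λw. ((λx. (-2 - w)) ((λv. ((λp. 2) 1)) 2))) (((λz. z) -3) * ((λz. -1) 6))); E=∅; St=∅⟩
t=1: ⟨T=(λw. ((λx. (-2 - w)) ((λv. ((λp. 2) 1)) 2))); E=∅; St=[thunk]⟩
t=2: ⟨T=((λx. (-2 - w)) ((λv. ((λp. 2) 1)) 2)); E={w↦thunk((((λz. z) -3) * ((λz. -1) 6)), ∅)}; St=∅⟩
t=3: ⟨T=(λx. (-2 - w)); E={w↦thunk((((λz. z) -3) * ((λz. -1) 6)), ∅)}; St=[thunk]⟩
t=4: ⟨T=(-2 - w); E={x↦thunk(((λv. ((λp. 2) 1)) 2), {w↦thunk((((λz. z) -3) * ((λz. -1) 6)), ∅)}), w↦thunk((((λz. z) -3) * ((λz. -1) 6)), ∅)}; St=∅⟩
t=5: ⟨T=-2; E={x↦thunk(((λv. ((λp. 2) 1)) 2), {w↦thunk((((λz. z) -3) * ((λz. -1) 6)), ∅)}), w↦thunk((((λz. z) -3) * ((λz. -1) 6)), ∅)}; St=[subR]⟩
t=6: ⟨T=w; E={x↦thunk(((λv. ((λp. 2) 1)) 2), {w↦thunk((((λz. z) -3) * ((λz. -1) 6)), ∅)}), w↦thunk((((λz. z) -3) * ((λz. -1) 6)), ∅)}; St=[subL(-2)]⟩
t=7: ⟨T=(((λz. z) -3) * ((λz. -1) 6)); E=∅; St=[subL(-2)]⟩
t=8: ⟨T=((λz. z) -3); E=∅; St=[mulR :: subL(-2)]⟩
t=9: ⟨T=(λz. z); E=∅; St=[thunk :: mulR :: subL(-2)]⟩
t=10: ⟨T=z; E={z↦thunk(-3, ∅)}; St=[mulR :: subL(-2)]⟩
t=11: ⟨T=-3; E=∅; St=[mulR :: subL(-2)]⟩
t=12: ⟨T=((λz. -1) 6); E=∅; St=[mulL(-3) :: subL(-2)]⟩
t=13: ⟨T=(λz. -1); E=∅; St=[thunk :: mulL(-3) :: subL(-2)]⟩
t=14: ⟨T=-1; E={z↦thunk(6, ∅)}; St=[mulL(-3) :: subL(-2)]⟩
→ final value -5

Answer: -5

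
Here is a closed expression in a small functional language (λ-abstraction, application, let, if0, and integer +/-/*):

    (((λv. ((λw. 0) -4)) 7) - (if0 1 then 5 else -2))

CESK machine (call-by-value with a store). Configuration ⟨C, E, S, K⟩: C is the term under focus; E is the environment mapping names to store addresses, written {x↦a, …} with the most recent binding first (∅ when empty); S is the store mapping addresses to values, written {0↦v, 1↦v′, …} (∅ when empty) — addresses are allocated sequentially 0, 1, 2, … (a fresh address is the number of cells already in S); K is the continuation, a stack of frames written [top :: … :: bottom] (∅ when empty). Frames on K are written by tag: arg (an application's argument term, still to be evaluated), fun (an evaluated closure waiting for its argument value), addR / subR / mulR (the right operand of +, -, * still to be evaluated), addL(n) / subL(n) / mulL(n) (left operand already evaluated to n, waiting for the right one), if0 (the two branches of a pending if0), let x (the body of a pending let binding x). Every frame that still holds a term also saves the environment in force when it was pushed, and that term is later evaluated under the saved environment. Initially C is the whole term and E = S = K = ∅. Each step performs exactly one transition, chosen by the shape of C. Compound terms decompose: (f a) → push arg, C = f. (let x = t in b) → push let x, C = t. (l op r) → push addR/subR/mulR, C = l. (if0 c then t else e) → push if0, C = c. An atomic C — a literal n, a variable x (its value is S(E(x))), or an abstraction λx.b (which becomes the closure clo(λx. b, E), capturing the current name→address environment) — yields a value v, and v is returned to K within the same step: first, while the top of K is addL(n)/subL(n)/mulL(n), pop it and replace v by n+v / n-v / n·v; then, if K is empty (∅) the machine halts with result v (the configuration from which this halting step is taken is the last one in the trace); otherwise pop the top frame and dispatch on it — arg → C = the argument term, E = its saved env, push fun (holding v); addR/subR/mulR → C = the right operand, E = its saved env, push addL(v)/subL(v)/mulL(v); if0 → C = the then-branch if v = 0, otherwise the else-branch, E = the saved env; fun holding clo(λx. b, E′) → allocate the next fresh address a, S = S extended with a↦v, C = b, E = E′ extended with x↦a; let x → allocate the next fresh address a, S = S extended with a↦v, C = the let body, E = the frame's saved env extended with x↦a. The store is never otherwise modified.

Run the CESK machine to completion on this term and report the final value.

[0] <C=(((λv. ((λw. 0) -4)) 7) - (if0 1 then 5 else -2)), E=∅, S=∅, K=∅>
[1] <C=((λv. ((λw. 0) -4)) 7), E=∅, S=∅, K=[subR]>
[2] <C=(λv. ((λw. 0) -4)), E=∅, S=∅, K=[arg :: subR]>
[3] <C=7, E=∅, S=∅, K=[fun :: subR]>
[4] <C=((λw. 0) -4), E={v↦0}, S={0↦7}, K=[subR]>
[5] <C=(λw. 0), E={v↦0}, S={0↦7}, K=[arg :: subR]>
[6] <C=-4, E={v↦0}, S={0↦7}, K=[fun :: subR]>
[7] <C=0, E={w↦1, v↦0}, S={0↦7, 1↦-4}, K=[subR]>
[8] <C=(if0 1 then 5 else -2), E=∅, S={0↦7, 1↦-4}, K=[subL(0)]>
[9] <C=1, E=∅, S={0↦7, 1↦-4}, K=[if0 :: subL(0)]>
[10] <C=-2, E=∅, S={0↦7, 1↦-4}, K=[subL(0)]>
→ final value 2

Answer: 2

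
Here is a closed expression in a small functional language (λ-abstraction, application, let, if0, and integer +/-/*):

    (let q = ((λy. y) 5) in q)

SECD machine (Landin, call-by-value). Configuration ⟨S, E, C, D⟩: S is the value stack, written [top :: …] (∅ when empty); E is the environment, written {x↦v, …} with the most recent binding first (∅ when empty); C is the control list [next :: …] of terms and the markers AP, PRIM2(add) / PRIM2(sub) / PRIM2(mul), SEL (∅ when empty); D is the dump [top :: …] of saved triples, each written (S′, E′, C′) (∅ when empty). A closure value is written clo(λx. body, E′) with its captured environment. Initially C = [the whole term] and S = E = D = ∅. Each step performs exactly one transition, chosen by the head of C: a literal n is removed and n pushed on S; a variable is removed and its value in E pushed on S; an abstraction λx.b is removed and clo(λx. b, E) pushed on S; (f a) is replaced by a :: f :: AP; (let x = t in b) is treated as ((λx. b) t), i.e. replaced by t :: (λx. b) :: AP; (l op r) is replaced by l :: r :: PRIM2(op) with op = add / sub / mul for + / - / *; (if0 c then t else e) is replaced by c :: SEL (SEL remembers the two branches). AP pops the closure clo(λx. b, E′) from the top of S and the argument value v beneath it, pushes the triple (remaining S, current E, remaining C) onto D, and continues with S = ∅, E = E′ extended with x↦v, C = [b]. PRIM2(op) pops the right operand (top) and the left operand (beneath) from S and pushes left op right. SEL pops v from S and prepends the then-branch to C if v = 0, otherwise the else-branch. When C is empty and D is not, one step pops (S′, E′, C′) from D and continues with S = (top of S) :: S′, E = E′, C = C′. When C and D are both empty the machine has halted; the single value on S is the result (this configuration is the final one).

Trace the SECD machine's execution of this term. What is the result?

Answer: 5

Derivation:
[0] ⟨S=∅; E=∅; C=[(let q = ((λy. y) 5) in q)]; D=∅⟩
[1] ⟨S=∅; E=∅; C=[((λy. y) 5) :: (λq. q) :: AP]; D=∅⟩
[2] ⟨S=∅; E=∅; C=[5 :: (λy. y) :: AP :: (λq. q) :: AP]; D=∅⟩
[3] ⟨S=[5]; E=∅; C=[(λy. y) :: AP :: (λq. q) :: AP]; D=∅⟩
[4] ⟨S=[clo(λy. y, ∅) :: 5]; E=∅; C=[AP :: (λq. q) :: AP]; D=∅⟩
[5] ⟨S=∅; E={y↦5}; C=[y]; D=[(∅, ∅, [(λq. q) :: AP])]⟩
[6] ⟨S=[5]; E={y↦5}; C=∅; D=[(∅, ∅, [(λq. q) :: AP])]⟩
[7] ⟨S=[5]; E=∅; C=[(λq. q) :: AP]; D=∅⟩
[8] ⟨S=[clo(λq. q, ∅) :: 5]; E=∅; C=[AP]; D=∅⟩
[9] ⟨S=∅; E={q↦5}; C=[q]; D=[(∅, ∅, ∅)]⟩
[10] ⟨S=[5]; E={q↦5}; C=∅; D=[(∅, ∅, ∅)]⟩
[11] ⟨S=[5]; E=∅; C=∅; D=∅⟩
→ final value 5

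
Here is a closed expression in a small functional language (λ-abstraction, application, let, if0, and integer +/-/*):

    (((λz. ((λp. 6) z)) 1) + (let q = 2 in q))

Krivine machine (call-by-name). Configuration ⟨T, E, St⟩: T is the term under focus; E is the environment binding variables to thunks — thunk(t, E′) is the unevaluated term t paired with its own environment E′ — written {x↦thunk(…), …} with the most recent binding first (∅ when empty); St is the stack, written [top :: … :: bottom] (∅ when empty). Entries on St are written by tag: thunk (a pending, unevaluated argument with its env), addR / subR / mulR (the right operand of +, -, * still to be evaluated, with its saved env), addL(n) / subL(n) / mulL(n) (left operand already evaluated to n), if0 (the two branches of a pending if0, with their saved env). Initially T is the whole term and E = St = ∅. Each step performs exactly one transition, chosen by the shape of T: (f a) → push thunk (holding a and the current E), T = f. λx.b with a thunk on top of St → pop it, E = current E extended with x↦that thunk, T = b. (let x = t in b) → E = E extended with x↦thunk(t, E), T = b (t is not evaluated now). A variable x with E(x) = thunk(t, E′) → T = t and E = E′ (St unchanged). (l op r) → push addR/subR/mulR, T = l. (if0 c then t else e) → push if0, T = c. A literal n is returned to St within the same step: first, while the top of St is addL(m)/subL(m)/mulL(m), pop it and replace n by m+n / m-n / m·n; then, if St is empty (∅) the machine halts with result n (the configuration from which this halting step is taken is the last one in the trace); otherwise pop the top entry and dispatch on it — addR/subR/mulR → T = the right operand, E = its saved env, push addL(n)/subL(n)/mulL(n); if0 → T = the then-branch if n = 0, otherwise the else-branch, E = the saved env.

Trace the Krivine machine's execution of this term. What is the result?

step 0: ⟨T=(((λz. ((λp. 6) z)) 1) + (let q = 2 in q)); E=∅; St=∅⟩
step 1: ⟨T=((λz. ((λp. 6) z)) 1); E=∅; St=[addR]⟩
step 2: ⟨T=(λz. ((λp. 6) z)); E=∅; St=[thunk :: addR]⟩
step 3: ⟨T=((λp. 6) z); E={z↦thunk(1, ∅)}; St=[addR]⟩
step 4: ⟨T=(λp. 6); E={z↦thunk(1, ∅)}; St=[thunk :: addR]⟩
step 5: ⟨T=6; E={p↦thunk(z, {z↦thunk(1, ∅)}), z↦thunk(1, ∅)}; St=[addR]⟩
step 6: ⟨T=(let q = 2 in q); E=∅; St=[addL(6)]⟩
step 7: ⟨T=q; E={q↦thunk(2, ∅)}; St=[addL(6)]⟩
step 8: ⟨T=2; E=∅; St=[addL(6)]⟩
→ final value 8

Answer: 8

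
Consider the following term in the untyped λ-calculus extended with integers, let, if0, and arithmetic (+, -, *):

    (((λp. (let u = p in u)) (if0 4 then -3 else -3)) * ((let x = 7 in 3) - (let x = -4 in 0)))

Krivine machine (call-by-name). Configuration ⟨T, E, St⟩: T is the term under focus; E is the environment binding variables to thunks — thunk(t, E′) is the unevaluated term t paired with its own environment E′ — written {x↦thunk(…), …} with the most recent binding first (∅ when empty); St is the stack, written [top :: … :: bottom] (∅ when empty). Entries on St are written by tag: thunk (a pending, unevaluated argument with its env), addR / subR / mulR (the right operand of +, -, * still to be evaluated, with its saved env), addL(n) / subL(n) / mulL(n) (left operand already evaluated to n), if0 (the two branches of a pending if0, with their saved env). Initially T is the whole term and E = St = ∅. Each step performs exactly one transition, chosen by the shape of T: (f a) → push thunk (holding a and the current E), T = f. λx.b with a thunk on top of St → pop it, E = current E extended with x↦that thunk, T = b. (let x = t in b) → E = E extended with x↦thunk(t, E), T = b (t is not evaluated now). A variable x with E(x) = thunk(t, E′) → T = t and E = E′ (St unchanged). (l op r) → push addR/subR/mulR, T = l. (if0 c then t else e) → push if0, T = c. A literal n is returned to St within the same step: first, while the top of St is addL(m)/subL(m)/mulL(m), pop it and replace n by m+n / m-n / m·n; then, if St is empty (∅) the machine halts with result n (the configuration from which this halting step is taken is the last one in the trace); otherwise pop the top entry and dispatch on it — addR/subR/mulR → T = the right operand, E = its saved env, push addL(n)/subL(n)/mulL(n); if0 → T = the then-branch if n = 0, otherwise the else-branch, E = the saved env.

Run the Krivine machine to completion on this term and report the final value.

Answer: -9

Execution trace:
t=0: <T=(((λp. (let u = p in u)) (if0 4 then -3 else -3)) * ((let x = 7 in 3) - (let x = -4 in 0))), E=∅, St=∅>
t=1: <T=((λp. (let u = p in u)) (if0 4 then -3 else -3)), E=∅, St=[mulR]>
t=2: <T=(λp. (let u = p in u)), E=∅, St=[thunk :: mulR]>
t=3: <T=(let u = p in u), E={p↦thunk((if0 4 then -3 else -3), ∅)}, St=[mulR]>
t=4: <T=u, E={u↦thunk(p, {p↦thunk((if0 4 then -3 else -3), ∅)}), p↦thunk((if0 4 then -3 else -3), ∅)}, St=[mulR]>
t=5: <T=p, E={p↦thunk((if0 4 then -3 else -3), ∅)}, St=[mulR]>
t=6: <T=(if0 4 then -3 else -3), E=∅, St=[mulR]>
t=7: <T=4, E=∅, St=[if0 :: mulR]>
t=8: <T=-3, E=∅, St=[mulR]>
t=9: <T=((let x = 7 in 3) - (let x = -4 in 0)), E=∅, St=[mulL(-3)]>
t=10: <T=(let x = 7 in 3), E=∅, St=[subR :: mulL(-3)]>
t=11: <T=3, E={x↦thunk(7, ∅)}, St=[subR :: mulL(-3)]>
t=12: <T=(let x = -4 in 0), E=∅, St=[subL(3) :: mulL(-3)]>
t=13: <T=0, E={x↦thunk(-4, ∅)}, St=[subL(3) :: mulL(-3)]>
→ final value -9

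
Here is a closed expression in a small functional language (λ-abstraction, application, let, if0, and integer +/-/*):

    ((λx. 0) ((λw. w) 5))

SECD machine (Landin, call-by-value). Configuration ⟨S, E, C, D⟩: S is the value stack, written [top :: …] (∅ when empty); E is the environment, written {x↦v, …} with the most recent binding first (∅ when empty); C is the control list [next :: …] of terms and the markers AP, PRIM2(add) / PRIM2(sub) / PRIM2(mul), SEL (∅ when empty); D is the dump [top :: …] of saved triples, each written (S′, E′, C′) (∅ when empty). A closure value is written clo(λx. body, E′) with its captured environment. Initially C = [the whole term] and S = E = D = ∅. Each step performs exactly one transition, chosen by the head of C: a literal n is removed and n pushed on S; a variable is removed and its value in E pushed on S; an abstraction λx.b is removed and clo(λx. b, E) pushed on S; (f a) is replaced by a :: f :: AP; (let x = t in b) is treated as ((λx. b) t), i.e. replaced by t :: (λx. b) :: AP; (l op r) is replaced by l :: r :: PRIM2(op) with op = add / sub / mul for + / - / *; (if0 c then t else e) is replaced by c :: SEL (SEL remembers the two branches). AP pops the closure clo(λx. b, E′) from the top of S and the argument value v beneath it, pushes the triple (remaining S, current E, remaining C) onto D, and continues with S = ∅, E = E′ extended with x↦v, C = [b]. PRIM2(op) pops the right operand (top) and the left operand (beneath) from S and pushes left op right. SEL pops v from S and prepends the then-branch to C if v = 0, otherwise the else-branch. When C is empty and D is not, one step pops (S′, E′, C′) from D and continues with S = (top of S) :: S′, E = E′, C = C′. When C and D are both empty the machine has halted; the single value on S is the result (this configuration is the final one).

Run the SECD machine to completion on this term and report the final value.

Answer: 0

Execution trace:
0. <S=∅, E=∅, C=[((λx. 0) ((λw. w) 5))], D=∅>
1. <S=∅, E=∅, C=[((λw. w) 5) :: (λx. 0) :: AP], D=∅>
2. <S=∅, E=∅, C=[5 :: (λw. w) :: AP :: (λx. 0) :: AP], D=∅>
3. <S=[5], E=∅, C=[(λw. w) :: AP :: (λx. 0) :: AP], D=∅>
4. <S=[clo(λw. w, ∅) :: 5], E=∅, C=[AP :: (λx. 0) :: AP], D=∅>
5. <S=∅, E={w↦5}, C=[w], D=[(∅, ∅, [(λx. 0) :: AP])]>
6. <S=[5], E={w↦5}, C=∅, D=[(∅, ∅, [(λx. 0) :: AP])]>
7. <S=[5], E=∅, C=[(λx. 0) :: AP], D=∅>
8. <S=[clo(λx. 0, ∅) :: 5], E=∅, C=[AP], D=∅>
9. <S=∅, E={x↦5}, C=[0], D=[(∅, ∅, ∅)]>
10. <S=[0], E={x↦5}, C=∅, D=[(∅, ∅, ∅)]>
11. <S=[0], E=∅, C=∅, D=∅>
→ final value 0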